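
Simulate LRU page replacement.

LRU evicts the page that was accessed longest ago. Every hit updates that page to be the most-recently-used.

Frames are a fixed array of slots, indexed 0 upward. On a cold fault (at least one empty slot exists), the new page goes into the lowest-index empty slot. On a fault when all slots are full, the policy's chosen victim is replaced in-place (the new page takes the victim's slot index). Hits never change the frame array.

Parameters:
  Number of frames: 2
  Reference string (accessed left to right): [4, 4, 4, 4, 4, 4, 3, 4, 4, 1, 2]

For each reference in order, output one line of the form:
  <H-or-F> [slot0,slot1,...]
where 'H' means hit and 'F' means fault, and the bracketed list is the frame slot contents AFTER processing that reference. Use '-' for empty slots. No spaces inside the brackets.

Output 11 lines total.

F [4,-]
H [4,-]
H [4,-]
H [4,-]
H [4,-]
H [4,-]
F [4,3]
H [4,3]
H [4,3]
F [4,1]
F [2,1]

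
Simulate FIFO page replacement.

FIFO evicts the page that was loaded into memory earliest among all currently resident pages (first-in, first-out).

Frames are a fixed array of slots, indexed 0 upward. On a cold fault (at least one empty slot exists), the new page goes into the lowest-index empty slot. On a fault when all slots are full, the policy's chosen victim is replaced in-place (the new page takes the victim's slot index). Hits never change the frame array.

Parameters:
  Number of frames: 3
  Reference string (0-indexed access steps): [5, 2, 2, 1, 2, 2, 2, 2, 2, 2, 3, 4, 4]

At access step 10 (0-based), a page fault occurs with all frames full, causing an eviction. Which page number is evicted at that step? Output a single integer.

Step 0: ref 5 -> FAULT, frames=[5,-,-]
Step 1: ref 2 -> FAULT, frames=[5,2,-]
Step 2: ref 2 -> HIT, frames=[5,2,-]
Step 3: ref 1 -> FAULT, frames=[5,2,1]
Step 4: ref 2 -> HIT, frames=[5,2,1]
Step 5: ref 2 -> HIT, frames=[5,2,1]
Step 6: ref 2 -> HIT, frames=[5,2,1]
Step 7: ref 2 -> HIT, frames=[5,2,1]
Step 8: ref 2 -> HIT, frames=[5,2,1]
Step 9: ref 2 -> HIT, frames=[5,2,1]
Step 10: ref 3 -> FAULT, evict 5, frames=[3,2,1]
At step 10: evicted page 5

Answer: 5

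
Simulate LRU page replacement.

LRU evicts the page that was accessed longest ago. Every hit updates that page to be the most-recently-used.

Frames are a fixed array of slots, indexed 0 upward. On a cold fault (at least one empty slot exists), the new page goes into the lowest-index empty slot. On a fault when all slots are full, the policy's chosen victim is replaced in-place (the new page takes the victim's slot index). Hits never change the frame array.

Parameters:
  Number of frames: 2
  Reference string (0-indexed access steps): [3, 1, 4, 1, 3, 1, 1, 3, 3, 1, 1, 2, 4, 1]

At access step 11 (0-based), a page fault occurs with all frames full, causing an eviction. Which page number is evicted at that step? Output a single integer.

Step 0: ref 3 -> FAULT, frames=[3,-]
Step 1: ref 1 -> FAULT, frames=[3,1]
Step 2: ref 4 -> FAULT, evict 3, frames=[4,1]
Step 3: ref 1 -> HIT, frames=[4,1]
Step 4: ref 3 -> FAULT, evict 4, frames=[3,1]
Step 5: ref 1 -> HIT, frames=[3,1]
Step 6: ref 1 -> HIT, frames=[3,1]
Step 7: ref 3 -> HIT, frames=[3,1]
Step 8: ref 3 -> HIT, frames=[3,1]
Step 9: ref 1 -> HIT, frames=[3,1]
Step 10: ref 1 -> HIT, frames=[3,1]
Step 11: ref 2 -> FAULT, evict 3, frames=[2,1]
At step 11: evicted page 3

Answer: 3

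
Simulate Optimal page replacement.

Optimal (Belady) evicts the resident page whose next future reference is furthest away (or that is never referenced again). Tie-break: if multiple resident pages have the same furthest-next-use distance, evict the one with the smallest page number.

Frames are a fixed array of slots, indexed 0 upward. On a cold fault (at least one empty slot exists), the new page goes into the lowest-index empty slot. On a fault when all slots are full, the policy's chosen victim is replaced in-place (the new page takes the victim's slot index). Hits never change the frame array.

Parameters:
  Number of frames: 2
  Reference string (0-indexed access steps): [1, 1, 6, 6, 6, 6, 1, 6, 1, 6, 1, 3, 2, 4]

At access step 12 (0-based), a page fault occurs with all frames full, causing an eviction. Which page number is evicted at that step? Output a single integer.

Answer: 3

Derivation:
Step 0: ref 1 -> FAULT, frames=[1,-]
Step 1: ref 1 -> HIT, frames=[1,-]
Step 2: ref 6 -> FAULT, frames=[1,6]
Step 3: ref 6 -> HIT, frames=[1,6]
Step 4: ref 6 -> HIT, frames=[1,6]
Step 5: ref 6 -> HIT, frames=[1,6]
Step 6: ref 1 -> HIT, frames=[1,6]
Step 7: ref 6 -> HIT, frames=[1,6]
Step 8: ref 1 -> HIT, frames=[1,6]
Step 9: ref 6 -> HIT, frames=[1,6]
Step 10: ref 1 -> HIT, frames=[1,6]
Step 11: ref 3 -> FAULT, evict 1, frames=[3,6]
Step 12: ref 2 -> FAULT, evict 3, frames=[2,6]
At step 12: evicted page 3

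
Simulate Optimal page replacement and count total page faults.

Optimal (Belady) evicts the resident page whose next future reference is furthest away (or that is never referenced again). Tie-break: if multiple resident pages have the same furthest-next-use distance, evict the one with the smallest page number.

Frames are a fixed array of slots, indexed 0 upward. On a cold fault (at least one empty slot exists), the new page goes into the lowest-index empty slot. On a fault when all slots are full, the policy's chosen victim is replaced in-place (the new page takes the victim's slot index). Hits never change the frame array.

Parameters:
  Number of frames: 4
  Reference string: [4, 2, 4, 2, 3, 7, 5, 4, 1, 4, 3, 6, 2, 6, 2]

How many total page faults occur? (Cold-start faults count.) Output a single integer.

Answer: 7

Derivation:
Step 0: ref 4 → FAULT, frames=[4,-,-,-]
Step 1: ref 2 → FAULT, frames=[4,2,-,-]
Step 2: ref 4 → HIT, frames=[4,2,-,-]
Step 3: ref 2 → HIT, frames=[4,2,-,-]
Step 4: ref 3 → FAULT, frames=[4,2,3,-]
Step 5: ref 7 → FAULT, frames=[4,2,3,7]
Step 6: ref 5 → FAULT (evict 7), frames=[4,2,3,5]
Step 7: ref 4 → HIT, frames=[4,2,3,5]
Step 8: ref 1 → FAULT (evict 5), frames=[4,2,3,1]
Step 9: ref 4 → HIT, frames=[4,2,3,1]
Step 10: ref 3 → HIT, frames=[4,2,3,1]
Step 11: ref 6 → FAULT (evict 1), frames=[4,2,3,6]
Step 12: ref 2 → HIT, frames=[4,2,3,6]
Step 13: ref 6 → HIT, frames=[4,2,3,6]
Step 14: ref 2 → HIT, frames=[4,2,3,6]
Total faults: 7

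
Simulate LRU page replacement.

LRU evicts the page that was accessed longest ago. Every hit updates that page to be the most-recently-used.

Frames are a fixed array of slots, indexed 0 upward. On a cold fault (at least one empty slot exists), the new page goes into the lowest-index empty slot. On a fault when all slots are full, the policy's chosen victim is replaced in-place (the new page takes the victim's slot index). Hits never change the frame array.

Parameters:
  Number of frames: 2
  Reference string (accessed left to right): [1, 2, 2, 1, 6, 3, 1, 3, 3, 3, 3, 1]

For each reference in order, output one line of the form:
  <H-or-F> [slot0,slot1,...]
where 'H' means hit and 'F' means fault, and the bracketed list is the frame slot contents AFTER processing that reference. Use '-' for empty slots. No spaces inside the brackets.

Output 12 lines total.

F [1,-]
F [1,2]
H [1,2]
H [1,2]
F [1,6]
F [3,6]
F [3,1]
H [3,1]
H [3,1]
H [3,1]
H [3,1]
H [3,1]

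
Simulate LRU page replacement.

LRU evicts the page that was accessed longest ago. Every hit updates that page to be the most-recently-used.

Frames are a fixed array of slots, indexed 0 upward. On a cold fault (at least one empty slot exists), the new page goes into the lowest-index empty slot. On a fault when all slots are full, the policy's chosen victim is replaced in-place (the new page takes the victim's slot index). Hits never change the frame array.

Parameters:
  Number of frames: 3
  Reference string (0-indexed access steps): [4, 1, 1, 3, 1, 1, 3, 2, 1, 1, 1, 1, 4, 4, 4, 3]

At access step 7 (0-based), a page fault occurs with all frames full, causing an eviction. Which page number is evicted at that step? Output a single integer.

Step 0: ref 4 -> FAULT, frames=[4,-,-]
Step 1: ref 1 -> FAULT, frames=[4,1,-]
Step 2: ref 1 -> HIT, frames=[4,1,-]
Step 3: ref 3 -> FAULT, frames=[4,1,3]
Step 4: ref 1 -> HIT, frames=[4,1,3]
Step 5: ref 1 -> HIT, frames=[4,1,3]
Step 6: ref 3 -> HIT, frames=[4,1,3]
Step 7: ref 2 -> FAULT, evict 4, frames=[2,1,3]
At step 7: evicted page 4

Answer: 4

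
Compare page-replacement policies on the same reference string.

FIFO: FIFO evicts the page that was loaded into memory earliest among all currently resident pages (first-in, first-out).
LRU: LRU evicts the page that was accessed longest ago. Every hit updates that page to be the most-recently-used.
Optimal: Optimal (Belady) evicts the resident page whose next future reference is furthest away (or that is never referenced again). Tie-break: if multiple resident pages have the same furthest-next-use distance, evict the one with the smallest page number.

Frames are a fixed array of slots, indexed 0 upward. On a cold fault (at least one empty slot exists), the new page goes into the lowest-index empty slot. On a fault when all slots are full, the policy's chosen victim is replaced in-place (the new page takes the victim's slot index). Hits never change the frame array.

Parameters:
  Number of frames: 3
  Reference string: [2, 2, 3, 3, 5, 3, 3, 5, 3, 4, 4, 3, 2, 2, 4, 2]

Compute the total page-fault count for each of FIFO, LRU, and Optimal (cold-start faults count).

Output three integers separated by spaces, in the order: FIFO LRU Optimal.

Answer: 5 5 4

Derivation:
--- FIFO ---
  step 0: ref 2 -> FAULT, frames=[2,-,-] (faults so far: 1)
  step 1: ref 2 -> HIT, frames=[2,-,-] (faults so far: 1)
  step 2: ref 3 -> FAULT, frames=[2,3,-] (faults so far: 2)
  step 3: ref 3 -> HIT, frames=[2,3,-] (faults so far: 2)
  step 4: ref 5 -> FAULT, frames=[2,3,5] (faults so far: 3)
  step 5: ref 3 -> HIT, frames=[2,3,5] (faults so far: 3)
  step 6: ref 3 -> HIT, frames=[2,3,5] (faults so far: 3)
  step 7: ref 5 -> HIT, frames=[2,3,5] (faults so far: 3)
  step 8: ref 3 -> HIT, frames=[2,3,5] (faults so far: 3)
  step 9: ref 4 -> FAULT, evict 2, frames=[4,3,5] (faults so far: 4)
  step 10: ref 4 -> HIT, frames=[4,3,5] (faults so far: 4)
  step 11: ref 3 -> HIT, frames=[4,3,5] (faults so far: 4)
  step 12: ref 2 -> FAULT, evict 3, frames=[4,2,5] (faults so far: 5)
  step 13: ref 2 -> HIT, frames=[4,2,5] (faults so far: 5)
  step 14: ref 4 -> HIT, frames=[4,2,5] (faults so far: 5)
  step 15: ref 2 -> HIT, frames=[4,2,5] (faults so far: 5)
  FIFO total faults: 5
--- LRU ---
  step 0: ref 2 -> FAULT, frames=[2,-,-] (faults so far: 1)
  step 1: ref 2 -> HIT, frames=[2,-,-] (faults so far: 1)
  step 2: ref 3 -> FAULT, frames=[2,3,-] (faults so far: 2)
  step 3: ref 3 -> HIT, frames=[2,3,-] (faults so far: 2)
  step 4: ref 5 -> FAULT, frames=[2,3,5] (faults so far: 3)
  step 5: ref 3 -> HIT, frames=[2,3,5] (faults so far: 3)
  step 6: ref 3 -> HIT, frames=[2,3,5] (faults so far: 3)
  step 7: ref 5 -> HIT, frames=[2,3,5] (faults so far: 3)
  step 8: ref 3 -> HIT, frames=[2,3,5] (faults so far: 3)
  step 9: ref 4 -> FAULT, evict 2, frames=[4,3,5] (faults so far: 4)
  step 10: ref 4 -> HIT, frames=[4,3,5] (faults so far: 4)
  step 11: ref 3 -> HIT, frames=[4,3,5] (faults so far: 4)
  step 12: ref 2 -> FAULT, evict 5, frames=[4,3,2] (faults so far: 5)
  step 13: ref 2 -> HIT, frames=[4,3,2] (faults so far: 5)
  step 14: ref 4 -> HIT, frames=[4,3,2] (faults so far: 5)
  step 15: ref 2 -> HIT, frames=[4,3,2] (faults so far: 5)
  LRU total faults: 5
--- Optimal ---
  step 0: ref 2 -> FAULT, frames=[2,-,-] (faults so far: 1)
  step 1: ref 2 -> HIT, frames=[2,-,-] (faults so far: 1)
  step 2: ref 3 -> FAULT, frames=[2,3,-] (faults so far: 2)
  step 3: ref 3 -> HIT, frames=[2,3,-] (faults so far: 2)
  step 4: ref 5 -> FAULT, frames=[2,3,5] (faults so far: 3)
  step 5: ref 3 -> HIT, frames=[2,3,5] (faults so far: 3)
  step 6: ref 3 -> HIT, frames=[2,3,5] (faults so far: 3)
  step 7: ref 5 -> HIT, frames=[2,3,5] (faults so far: 3)
  step 8: ref 3 -> HIT, frames=[2,3,5] (faults so far: 3)
  step 9: ref 4 -> FAULT, evict 5, frames=[2,3,4] (faults so far: 4)
  step 10: ref 4 -> HIT, frames=[2,3,4] (faults so far: 4)
  step 11: ref 3 -> HIT, frames=[2,3,4] (faults so far: 4)
  step 12: ref 2 -> HIT, frames=[2,3,4] (faults so far: 4)
  step 13: ref 2 -> HIT, frames=[2,3,4] (faults so far: 4)
  step 14: ref 4 -> HIT, frames=[2,3,4] (faults so far: 4)
  step 15: ref 2 -> HIT, frames=[2,3,4] (faults so far: 4)
  Optimal total faults: 4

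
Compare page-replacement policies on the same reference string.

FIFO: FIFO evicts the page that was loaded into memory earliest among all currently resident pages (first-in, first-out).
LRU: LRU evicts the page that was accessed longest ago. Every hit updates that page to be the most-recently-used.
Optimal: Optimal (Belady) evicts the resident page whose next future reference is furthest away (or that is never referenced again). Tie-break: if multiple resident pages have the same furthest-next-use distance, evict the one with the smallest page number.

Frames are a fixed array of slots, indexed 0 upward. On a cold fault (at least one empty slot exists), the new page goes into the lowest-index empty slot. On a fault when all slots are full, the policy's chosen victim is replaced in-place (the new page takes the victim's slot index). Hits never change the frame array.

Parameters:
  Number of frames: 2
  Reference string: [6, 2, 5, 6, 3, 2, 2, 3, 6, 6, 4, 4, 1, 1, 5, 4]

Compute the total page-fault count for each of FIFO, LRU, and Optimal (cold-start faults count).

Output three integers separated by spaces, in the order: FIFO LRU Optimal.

Answer: 11 11 9

Derivation:
--- FIFO ---
  step 0: ref 6 -> FAULT, frames=[6,-] (faults so far: 1)
  step 1: ref 2 -> FAULT, frames=[6,2] (faults so far: 2)
  step 2: ref 5 -> FAULT, evict 6, frames=[5,2] (faults so far: 3)
  step 3: ref 6 -> FAULT, evict 2, frames=[5,6] (faults so far: 4)
  step 4: ref 3 -> FAULT, evict 5, frames=[3,6] (faults so far: 5)
  step 5: ref 2 -> FAULT, evict 6, frames=[3,2] (faults so far: 6)
  step 6: ref 2 -> HIT, frames=[3,2] (faults so far: 6)
  step 7: ref 3 -> HIT, frames=[3,2] (faults so far: 6)
  step 8: ref 6 -> FAULT, evict 3, frames=[6,2] (faults so far: 7)
  step 9: ref 6 -> HIT, frames=[6,2] (faults so far: 7)
  step 10: ref 4 -> FAULT, evict 2, frames=[6,4] (faults so far: 8)
  step 11: ref 4 -> HIT, frames=[6,4] (faults so far: 8)
  step 12: ref 1 -> FAULT, evict 6, frames=[1,4] (faults so far: 9)
  step 13: ref 1 -> HIT, frames=[1,4] (faults so far: 9)
  step 14: ref 5 -> FAULT, evict 4, frames=[1,5] (faults so far: 10)
  step 15: ref 4 -> FAULT, evict 1, frames=[4,5] (faults so far: 11)
  FIFO total faults: 11
--- LRU ---
  step 0: ref 6 -> FAULT, frames=[6,-] (faults so far: 1)
  step 1: ref 2 -> FAULT, frames=[6,2] (faults so far: 2)
  step 2: ref 5 -> FAULT, evict 6, frames=[5,2] (faults so far: 3)
  step 3: ref 6 -> FAULT, evict 2, frames=[5,6] (faults so far: 4)
  step 4: ref 3 -> FAULT, evict 5, frames=[3,6] (faults so far: 5)
  step 5: ref 2 -> FAULT, evict 6, frames=[3,2] (faults so far: 6)
  step 6: ref 2 -> HIT, frames=[3,2] (faults so far: 6)
  step 7: ref 3 -> HIT, frames=[3,2] (faults so far: 6)
  step 8: ref 6 -> FAULT, evict 2, frames=[3,6] (faults so far: 7)
  step 9: ref 6 -> HIT, frames=[3,6] (faults so far: 7)
  step 10: ref 4 -> FAULT, evict 3, frames=[4,6] (faults so far: 8)
  step 11: ref 4 -> HIT, frames=[4,6] (faults so far: 8)
  step 12: ref 1 -> FAULT, evict 6, frames=[4,1] (faults so far: 9)
  step 13: ref 1 -> HIT, frames=[4,1] (faults so far: 9)
  step 14: ref 5 -> FAULT, evict 4, frames=[5,1] (faults so far: 10)
  step 15: ref 4 -> FAULT, evict 1, frames=[5,4] (faults so far: 11)
  LRU total faults: 11
--- Optimal ---
  step 0: ref 6 -> FAULT, frames=[6,-] (faults so far: 1)
  step 1: ref 2 -> FAULT, frames=[6,2] (faults so far: 2)
  step 2: ref 5 -> FAULT, evict 2, frames=[6,5] (faults so far: 3)
  step 3: ref 6 -> HIT, frames=[6,5] (faults so far: 3)
  step 4: ref 3 -> FAULT, evict 5, frames=[6,3] (faults so far: 4)
  step 5: ref 2 -> FAULT, evict 6, frames=[2,3] (faults so far: 5)
  step 6: ref 2 -> HIT, frames=[2,3] (faults so far: 5)
  step 7: ref 3 -> HIT, frames=[2,3] (faults so far: 5)
  step 8: ref 6 -> FAULT, evict 2, frames=[6,3] (faults so far: 6)
  step 9: ref 6 -> HIT, frames=[6,3] (faults so far: 6)
  step 10: ref 4 -> FAULT, evict 3, frames=[6,4] (faults so far: 7)
  step 11: ref 4 -> HIT, frames=[6,4] (faults so far: 7)
  step 12: ref 1 -> FAULT, evict 6, frames=[1,4] (faults so far: 8)
  step 13: ref 1 -> HIT, frames=[1,4] (faults so far: 8)
  step 14: ref 5 -> FAULT, evict 1, frames=[5,4] (faults so far: 9)
  step 15: ref 4 -> HIT, frames=[5,4] (faults so far: 9)
  Optimal total faults: 9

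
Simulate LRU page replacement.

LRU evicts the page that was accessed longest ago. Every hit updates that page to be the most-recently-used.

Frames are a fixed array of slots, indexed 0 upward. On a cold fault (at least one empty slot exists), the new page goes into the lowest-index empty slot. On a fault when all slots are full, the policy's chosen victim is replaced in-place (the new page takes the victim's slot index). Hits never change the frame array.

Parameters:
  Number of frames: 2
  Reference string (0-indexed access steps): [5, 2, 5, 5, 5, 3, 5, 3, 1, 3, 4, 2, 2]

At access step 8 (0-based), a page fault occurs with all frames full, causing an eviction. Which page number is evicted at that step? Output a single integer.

Answer: 5

Derivation:
Step 0: ref 5 -> FAULT, frames=[5,-]
Step 1: ref 2 -> FAULT, frames=[5,2]
Step 2: ref 5 -> HIT, frames=[5,2]
Step 3: ref 5 -> HIT, frames=[5,2]
Step 4: ref 5 -> HIT, frames=[5,2]
Step 5: ref 3 -> FAULT, evict 2, frames=[5,3]
Step 6: ref 5 -> HIT, frames=[5,3]
Step 7: ref 3 -> HIT, frames=[5,3]
Step 8: ref 1 -> FAULT, evict 5, frames=[1,3]
At step 8: evicted page 5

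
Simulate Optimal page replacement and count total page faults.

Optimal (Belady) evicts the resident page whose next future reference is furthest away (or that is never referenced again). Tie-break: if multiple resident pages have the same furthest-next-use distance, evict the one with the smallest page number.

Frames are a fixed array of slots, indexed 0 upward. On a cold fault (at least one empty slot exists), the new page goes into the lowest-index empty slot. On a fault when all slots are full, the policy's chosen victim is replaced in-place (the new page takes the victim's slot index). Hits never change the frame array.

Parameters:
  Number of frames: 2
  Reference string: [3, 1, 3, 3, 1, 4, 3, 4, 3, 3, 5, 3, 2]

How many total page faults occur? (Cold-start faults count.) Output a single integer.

Answer: 5

Derivation:
Step 0: ref 3 → FAULT, frames=[3,-]
Step 1: ref 1 → FAULT, frames=[3,1]
Step 2: ref 3 → HIT, frames=[3,1]
Step 3: ref 3 → HIT, frames=[3,1]
Step 4: ref 1 → HIT, frames=[3,1]
Step 5: ref 4 → FAULT (evict 1), frames=[3,4]
Step 6: ref 3 → HIT, frames=[3,4]
Step 7: ref 4 → HIT, frames=[3,4]
Step 8: ref 3 → HIT, frames=[3,4]
Step 9: ref 3 → HIT, frames=[3,4]
Step 10: ref 5 → FAULT (evict 4), frames=[3,5]
Step 11: ref 3 → HIT, frames=[3,5]
Step 12: ref 2 → FAULT (evict 3), frames=[2,5]
Total faults: 5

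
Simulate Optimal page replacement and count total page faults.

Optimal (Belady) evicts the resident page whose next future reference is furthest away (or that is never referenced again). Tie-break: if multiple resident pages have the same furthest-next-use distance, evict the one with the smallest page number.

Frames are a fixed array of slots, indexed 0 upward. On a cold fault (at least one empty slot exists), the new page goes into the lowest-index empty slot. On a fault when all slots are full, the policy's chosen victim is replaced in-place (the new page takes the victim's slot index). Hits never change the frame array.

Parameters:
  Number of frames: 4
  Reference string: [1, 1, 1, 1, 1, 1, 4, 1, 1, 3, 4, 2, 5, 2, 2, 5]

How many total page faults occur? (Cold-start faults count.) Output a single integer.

Answer: 5

Derivation:
Step 0: ref 1 → FAULT, frames=[1,-,-,-]
Step 1: ref 1 → HIT, frames=[1,-,-,-]
Step 2: ref 1 → HIT, frames=[1,-,-,-]
Step 3: ref 1 → HIT, frames=[1,-,-,-]
Step 4: ref 1 → HIT, frames=[1,-,-,-]
Step 5: ref 1 → HIT, frames=[1,-,-,-]
Step 6: ref 4 → FAULT, frames=[1,4,-,-]
Step 7: ref 1 → HIT, frames=[1,4,-,-]
Step 8: ref 1 → HIT, frames=[1,4,-,-]
Step 9: ref 3 → FAULT, frames=[1,4,3,-]
Step 10: ref 4 → HIT, frames=[1,4,3,-]
Step 11: ref 2 → FAULT, frames=[1,4,3,2]
Step 12: ref 5 → FAULT (evict 1), frames=[5,4,3,2]
Step 13: ref 2 → HIT, frames=[5,4,3,2]
Step 14: ref 2 → HIT, frames=[5,4,3,2]
Step 15: ref 5 → HIT, frames=[5,4,3,2]
Total faults: 5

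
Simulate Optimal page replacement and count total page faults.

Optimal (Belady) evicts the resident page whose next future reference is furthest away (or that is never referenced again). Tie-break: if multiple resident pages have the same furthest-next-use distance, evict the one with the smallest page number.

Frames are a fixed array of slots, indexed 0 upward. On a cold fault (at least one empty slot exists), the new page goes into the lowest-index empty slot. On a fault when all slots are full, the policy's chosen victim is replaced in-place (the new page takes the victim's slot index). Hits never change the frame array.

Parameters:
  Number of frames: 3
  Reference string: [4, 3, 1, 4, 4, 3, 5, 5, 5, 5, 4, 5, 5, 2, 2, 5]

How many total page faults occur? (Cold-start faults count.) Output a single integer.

Answer: 5

Derivation:
Step 0: ref 4 → FAULT, frames=[4,-,-]
Step 1: ref 3 → FAULT, frames=[4,3,-]
Step 2: ref 1 → FAULT, frames=[4,3,1]
Step 3: ref 4 → HIT, frames=[4,3,1]
Step 4: ref 4 → HIT, frames=[4,3,1]
Step 5: ref 3 → HIT, frames=[4,3,1]
Step 6: ref 5 → FAULT (evict 1), frames=[4,3,5]
Step 7: ref 5 → HIT, frames=[4,3,5]
Step 8: ref 5 → HIT, frames=[4,3,5]
Step 9: ref 5 → HIT, frames=[4,3,5]
Step 10: ref 4 → HIT, frames=[4,3,5]
Step 11: ref 5 → HIT, frames=[4,3,5]
Step 12: ref 5 → HIT, frames=[4,3,5]
Step 13: ref 2 → FAULT (evict 3), frames=[4,2,5]
Step 14: ref 2 → HIT, frames=[4,2,5]
Step 15: ref 5 → HIT, frames=[4,2,5]
Total faults: 5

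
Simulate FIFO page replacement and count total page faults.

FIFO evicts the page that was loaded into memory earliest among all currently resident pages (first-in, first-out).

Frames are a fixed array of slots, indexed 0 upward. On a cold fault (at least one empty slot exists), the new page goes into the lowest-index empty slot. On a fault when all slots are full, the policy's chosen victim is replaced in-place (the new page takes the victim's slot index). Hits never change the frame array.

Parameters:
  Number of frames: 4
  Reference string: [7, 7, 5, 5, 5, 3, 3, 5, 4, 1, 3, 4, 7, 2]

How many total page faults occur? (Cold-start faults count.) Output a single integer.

Answer: 7

Derivation:
Step 0: ref 7 → FAULT, frames=[7,-,-,-]
Step 1: ref 7 → HIT, frames=[7,-,-,-]
Step 2: ref 5 → FAULT, frames=[7,5,-,-]
Step 3: ref 5 → HIT, frames=[7,5,-,-]
Step 4: ref 5 → HIT, frames=[7,5,-,-]
Step 5: ref 3 → FAULT, frames=[7,5,3,-]
Step 6: ref 3 → HIT, frames=[7,5,3,-]
Step 7: ref 5 → HIT, frames=[7,5,3,-]
Step 8: ref 4 → FAULT, frames=[7,5,3,4]
Step 9: ref 1 → FAULT (evict 7), frames=[1,5,3,4]
Step 10: ref 3 → HIT, frames=[1,5,3,4]
Step 11: ref 4 → HIT, frames=[1,5,3,4]
Step 12: ref 7 → FAULT (evict 5), frames=[1,7,3,4]
Step 13: ref 2 → FAULT (evict 3), frames=[1,7,2,4]
Total faults: 7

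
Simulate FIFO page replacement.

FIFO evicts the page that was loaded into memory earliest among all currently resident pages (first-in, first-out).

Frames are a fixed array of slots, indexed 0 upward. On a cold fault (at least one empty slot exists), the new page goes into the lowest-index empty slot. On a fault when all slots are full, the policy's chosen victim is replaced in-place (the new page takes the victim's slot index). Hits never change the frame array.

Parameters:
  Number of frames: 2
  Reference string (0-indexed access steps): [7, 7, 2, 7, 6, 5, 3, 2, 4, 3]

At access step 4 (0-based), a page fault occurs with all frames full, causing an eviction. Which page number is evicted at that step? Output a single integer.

Step 0: ref 7 -> FAULT, frames=[7,-]
Step 1: ref 7 -> HIT, frames=[7,-]
Step 2: ref 2 -> FAULT, frames=[7,2]
Step 3: ref 7 -> HIT, frames=[7,2]
Step 4: ref 6 -> FAULT, evict 7, frames=[6,2]
At step 4: evicted page 7

Answer: 7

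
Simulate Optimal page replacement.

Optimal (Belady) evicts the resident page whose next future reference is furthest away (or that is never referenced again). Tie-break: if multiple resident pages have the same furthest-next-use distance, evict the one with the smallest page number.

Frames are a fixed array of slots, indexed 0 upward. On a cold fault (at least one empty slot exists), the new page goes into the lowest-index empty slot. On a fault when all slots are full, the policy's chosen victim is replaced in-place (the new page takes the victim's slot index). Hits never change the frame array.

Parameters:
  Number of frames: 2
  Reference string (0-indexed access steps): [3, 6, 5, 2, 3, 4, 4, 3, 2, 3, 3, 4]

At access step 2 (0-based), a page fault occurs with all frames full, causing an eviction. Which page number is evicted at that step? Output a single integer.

Step 0: ref 3 -> FAULT, frames=[3,-]
Step 1: ref 6 -> FAULT, frames=[3,6]
Step 2: ref 5 -> FAULT, evict 6, frames=[3,5]
At step 2: evicted page 6

Answer: 6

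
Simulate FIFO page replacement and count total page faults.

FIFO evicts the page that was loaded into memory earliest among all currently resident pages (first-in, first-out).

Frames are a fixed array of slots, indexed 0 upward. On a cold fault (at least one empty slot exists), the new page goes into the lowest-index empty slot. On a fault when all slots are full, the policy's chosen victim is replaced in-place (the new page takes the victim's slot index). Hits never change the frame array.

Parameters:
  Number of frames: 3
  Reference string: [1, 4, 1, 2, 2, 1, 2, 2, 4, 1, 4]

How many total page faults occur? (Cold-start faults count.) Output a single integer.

Answer: 3

Derivation:
Step 0: ref 1 → FAULT, frames=[1,-,-]
Step 1: ref 4 → FAULT, frames=[1,4,-]
Step 2: ref 1 → HIT, frames=[1,4,-]
Step 3: ref 2 → FAULT, frames=[1,4,2]
Step 4: ref 2 → HIT, frames=[1,4,2]
Step 5: ref 1 → HIT, frames=[1,4,2]
Step 6: ref 2 → HIT, frames=[1,4,2]
Step 7: ref 2 → HIT, frames=[1,4,2]
Step 8: ref 4 → HIT, frames=[1,4,2]
Step 9: ref 1 → HIT, frames=[1,4,2]
Step 10: ref 4 → HIT, frames=[1,4,2]
Total faults: 3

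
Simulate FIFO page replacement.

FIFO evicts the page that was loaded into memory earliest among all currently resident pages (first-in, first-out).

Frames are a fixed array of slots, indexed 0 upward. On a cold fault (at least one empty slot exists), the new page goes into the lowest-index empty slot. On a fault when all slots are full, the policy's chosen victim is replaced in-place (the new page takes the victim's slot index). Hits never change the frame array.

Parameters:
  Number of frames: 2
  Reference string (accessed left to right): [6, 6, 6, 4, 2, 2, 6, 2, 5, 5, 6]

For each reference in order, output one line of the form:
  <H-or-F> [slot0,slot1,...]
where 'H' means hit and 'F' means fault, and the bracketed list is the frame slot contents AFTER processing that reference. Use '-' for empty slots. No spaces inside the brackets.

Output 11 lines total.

F [6,-]
H [6,-]
H [6,-]
F [6,4]
F [2,4]
H [2,4]
F [2,6]
H [2,6]
F [5,6]
H [5,6]
H [5,6]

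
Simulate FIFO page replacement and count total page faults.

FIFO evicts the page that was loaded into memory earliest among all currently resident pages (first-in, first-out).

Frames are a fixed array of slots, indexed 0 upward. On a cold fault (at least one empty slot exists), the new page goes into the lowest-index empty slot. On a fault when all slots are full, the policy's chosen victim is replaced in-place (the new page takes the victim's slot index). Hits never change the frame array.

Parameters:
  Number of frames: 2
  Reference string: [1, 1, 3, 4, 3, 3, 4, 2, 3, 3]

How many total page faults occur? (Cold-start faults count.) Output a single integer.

Answer: 5

Derivation:
Step 0: ref 1 → FAULT, frames=[1,-]
Step 1: ref 1 → HIT, frames=[1,-]
Step 2: ref 3 → FAULT, frames=[1,3]
Step 3: ref 4 → FAULT (evict 1), frames=[4,3]
Step 4: ref 3 → HIT, frames=[4,3]
Step 5: ref 3 → HIT, frames=[4,3]
Step 6: ref 4 → HIT, frames=[4,3]
Step 7: ref 2 → FAULT (evict 3), frames=[4,2]
Step 8: ref 3 → FAULT (evict 4), frames=[3,2]
Step 9: ref 3 → HIT, frames=[3,2]
Total faults: 5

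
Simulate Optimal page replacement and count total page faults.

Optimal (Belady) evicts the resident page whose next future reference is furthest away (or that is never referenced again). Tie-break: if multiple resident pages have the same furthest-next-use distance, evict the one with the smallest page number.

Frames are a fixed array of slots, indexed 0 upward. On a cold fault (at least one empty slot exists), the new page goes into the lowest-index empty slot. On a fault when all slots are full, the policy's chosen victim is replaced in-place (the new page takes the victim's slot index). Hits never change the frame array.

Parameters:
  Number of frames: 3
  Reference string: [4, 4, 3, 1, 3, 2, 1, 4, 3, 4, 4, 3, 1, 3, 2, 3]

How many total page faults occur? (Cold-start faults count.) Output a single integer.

Step 0: ref 4 → FAULT, frames=[4,-,-]
Step 1: ref 4 → HIT, frames=[4,-,-]
Step 2: ref 3 → FAULT, frames=[4,3,-]
Step 3: ref 1 → FAULT, frames=[4,3,1]
Step 4: ref 3 → HIT, frames=[4,3,1]
Step 5: ref 2 → FAULT (evict 3), frames=[4,2,1]
Step 6: ref 1 → HIT, frames=[4,2,1]
Step 7: ref 4 → HIT, frames=[4,2,1]
Step 8: ref 3 → FAULT (evict 2), frames=[4,3,1]
Step 9: ref 4 → HIT, frames=[4,3,1]
Step 10: ref 4 → HIT, frames=[4,3,1]
Step 11: ref 3 → HIT, frames=[4,3,1]
Step 12: ref 1 → HIT, frames=[4,3,1]
Step 13: ref 3 → HIT, frames=[4,3,1]
Step 14: ref 2 → FAULT (evict 1), frames=[4,3,2]
Step 15: ref 3 → HIT, frames=[4,3,2]
Total faults: 6

Answer: 6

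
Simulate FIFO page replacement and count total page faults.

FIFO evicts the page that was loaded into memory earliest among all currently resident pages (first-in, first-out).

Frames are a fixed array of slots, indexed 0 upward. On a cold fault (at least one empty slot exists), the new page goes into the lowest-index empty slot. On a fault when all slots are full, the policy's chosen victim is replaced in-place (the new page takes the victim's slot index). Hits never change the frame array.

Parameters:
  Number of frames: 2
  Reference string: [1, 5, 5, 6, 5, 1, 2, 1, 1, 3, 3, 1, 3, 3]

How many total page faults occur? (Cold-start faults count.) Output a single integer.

Answer: 7

Derivation:
Step 0: ref 1 → FAULT, frames=[1,-]
Step 1: ref 5 → FAULT, frames=[1,5]
Step 2: ref 5 → HIT, frames=[1,5]
Step 3: ref 6 → FAULT (evict 1), frames=[6,5]
Step 4: ref 5 → HIT, frames=[6,5]
Step 5: ref 1 → FAULT (evict 5), frames=[6,1]
Step 6: ref 2 → FAULT (evict 6), frames=[2,1]
Step 7: ref 1 → HIT, frames=[2,1]
Step 8: ref 1 → HIT, frames=[2,1]
Step 9: ref 3 → FAULT (evict 1), frames=[2,3]
Step 10: ref 3 → HIT, frames=[2,3]
Step 11: ref 1 → FAULT (evict 2), frames=[1,3]
Step 12: ref 3 → HIT, frames=[1,3]
Step 13: ref 3 → HIT, frames=[1,3]
Total faults: 7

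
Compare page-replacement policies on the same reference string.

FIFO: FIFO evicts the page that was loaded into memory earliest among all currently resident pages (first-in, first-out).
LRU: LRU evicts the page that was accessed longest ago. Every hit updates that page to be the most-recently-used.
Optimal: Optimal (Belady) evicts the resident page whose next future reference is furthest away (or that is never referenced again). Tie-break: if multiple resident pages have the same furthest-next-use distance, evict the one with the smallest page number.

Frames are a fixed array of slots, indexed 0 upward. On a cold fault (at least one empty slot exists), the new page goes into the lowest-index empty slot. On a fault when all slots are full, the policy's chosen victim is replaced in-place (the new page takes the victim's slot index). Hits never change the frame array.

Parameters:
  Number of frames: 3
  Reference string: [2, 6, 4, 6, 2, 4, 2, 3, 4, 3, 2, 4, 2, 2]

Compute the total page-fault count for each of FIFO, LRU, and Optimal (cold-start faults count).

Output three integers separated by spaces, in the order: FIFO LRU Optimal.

Answer: 5 4 4

Derivation:
--- FIFO ---
  step 0: ref 2 -> FAULT, frames=[2,-,-] (faults so far: 1)
  step 1: ref 6 -> FAULT, frames=[2,6,-] (faults so far: 2)
  step 2: ref 4 -> FAULT, frames=[2,6,4] (faults so far: 3)
  step 3: ref 6 -> HIT, frames=[2,6,4] (faults so far: 3)
  step 4: ref 2 -> HIT, frames=[2,6,4] (faults so far: 3)
  step 5: ref 4 -> HIT, frames=[2,6,4] (faults so far: 3)
  step 6: ref 2 -> HIT, frames=[2,6,4] (faults so far: 3)
  step 7: ref 3 -> FAULT, evict 2, frames=[3,6,4] (faults so far: 4)
  step 8: ref 4 -> HIT, frames=[3,6,4] (faults so far: 4)
  step 9: ref 3 -> HIT, frames=[3,6,4] (faults so far: 4)
  step 10: ref 2 -> FAULT, evict 6, frames=[3,2,4] (faults so far: 5)
  step 11: ref 4 -> HIT, frames=[3,2,4] (faults so far: 5)
  step 12: ref 2 -> HIT, frames=[3,2,4] (faults so far: 5)
  step 13: ref 2 -> HIT, frames=[3,2,4] (faults so far: 5)
  FIFO total faults: 5
--- LRU ---
  step 0: ref 2 -> FAULT, frames=[2,-,-] (faults so far: 1)
  step 1: ref 6 -> FAULT, frames=[2,6,-] (faults so far: 2)
  step 2: ref 4 -> FAULT, frames=[2,6,4] (faults so far: 3)
  step 3: ref 6 -> HIT, frames=[2,6,4] (faults so far: 3)
  step 4: ref 2 -> HIT, frames=[2,6,4] (faults so far: 3)
  step 5: ref 4 -> HIT, frames=[2,6,4] (faults so far: 3)
  step 6: ref 2 -> HIT, frames=[2,6,4] (faults so far: 3)
  step 7: ref 3 -> FAULT, evict 6, frames=[2,3,4] (faults so far: 4)
  step 8: ref 4 -> HIT, frames=[2,3,4] (faults so far: 4)
  step 9: ref 3 -> HIT, frames=[2,3,4] (faults so far: 4)
  step 10: ref 2 -> HIT, frames=[2,3,4] (faults so far: 4)
  step 11: ref 4 -> HIT, frames=[2,3,4] (faults so far: 4)
  step 12: ref 2 -> HIT, frames=[2,3,4] (faults so far: 4)
  step 13: ref 2 -> HIT, frames=[2,3,4] (faults so far: 4)
  LRU total faults: 4
--- Optimal ---
  step 0: ref 2 -> FAULT, frames=[2,-,-] (faults so far: 1)
  step 1: ref 6 -> FAULT, frames=[2,6,-] (faults so far: 2)
  step 2: ref 4 -> FAULT, frames=[2,6,4] (faults so far: 3)
  step 3: ref 6 -> HIT, frames=[2,6,4] (faults so far: 3)
  step 4: ref 2 -> HIT, frames=[2,6,4] (faults so far: 3)
  step 5: ref 4 -> HIT, frames=[2,6,4] (faults so far: 3)
  step 6: ref 2 -> HIT, frames=[2,6,4] (faults so far: 3)
  step 7: ref 3 -> FAULT, evict 6, frames=[2,3,4] (faults so far: 4)
  step 8: ref 4 -> HIT, frames=[2,3,4] (faults so far: 4)
  step 9: ref 3 -> HIT, frames=[2,3,4] (faults so far: 4)
  step 10: ref 2 -> HIT, frames=[2,3,4] (faults so far: 4)
  step 11: ref 4 -> HIT, frames=[2,3,4] (faults so far: 4)
  step 12: ref 2 -> HIT, frames=[2,3,4] (faults so far: 4)
  step 13: ref 2 -> HIT, frames=[2,3,4] (faults so far: 4)
  Optimal total faults: 4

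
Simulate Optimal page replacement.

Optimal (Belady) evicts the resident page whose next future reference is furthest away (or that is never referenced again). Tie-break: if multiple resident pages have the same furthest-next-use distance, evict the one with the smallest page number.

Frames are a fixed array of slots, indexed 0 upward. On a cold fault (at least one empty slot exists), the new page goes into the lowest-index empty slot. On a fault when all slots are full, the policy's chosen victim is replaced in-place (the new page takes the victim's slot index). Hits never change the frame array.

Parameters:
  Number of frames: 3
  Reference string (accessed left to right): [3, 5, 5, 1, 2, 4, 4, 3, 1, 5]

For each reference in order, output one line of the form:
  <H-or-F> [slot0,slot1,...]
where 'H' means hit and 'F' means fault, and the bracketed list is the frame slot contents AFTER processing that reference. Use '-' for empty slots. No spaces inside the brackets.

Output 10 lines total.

F [3,-,-]
F [3,5,-]
H [3,5,-]
F [3,5,1]
F [3,2,1]
F [3,4,1]
H [3,4,1]
H [3,4,1]
H [3,4,1]
F [3,4,5]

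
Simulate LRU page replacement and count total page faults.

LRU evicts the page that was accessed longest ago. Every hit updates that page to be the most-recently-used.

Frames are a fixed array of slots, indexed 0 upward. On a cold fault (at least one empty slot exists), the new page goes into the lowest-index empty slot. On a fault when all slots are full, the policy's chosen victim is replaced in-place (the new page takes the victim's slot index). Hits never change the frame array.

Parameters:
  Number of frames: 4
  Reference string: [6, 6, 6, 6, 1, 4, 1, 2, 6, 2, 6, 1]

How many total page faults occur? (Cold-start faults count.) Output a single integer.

Step 0: ref 6 → FAULT, frames=[6,-,-,-]
Step 1: ref 6 → HIT, frames=[6,-,-,-]
Step 2: ref 6 → HIT, frames=[6,-,-,-]
Step 3: ref 6 → HIT, frames=[6,-,-,-]
Step 4: ref 1 → FAULT, frames=[6,1,-,-]
Step 5: ref 4 → FAULT, frames=[6,1,4,-]
Step 6: ref 1 → HIT, frames=[6,1,4,-]
Step 7: ref 2 → FAULT, frames=[6,1,4,2]
Step 8: ref 6 → HIT, frames=[6,1,4,2]
Step 9: ref 2 → HIT, frames=[6,1,4,2]
Step 10: ref 6 → HIT, frames=[6,1,4,2]
Step 11: ref 1 → HIT, frames=[6,1,4,2]
Total faults: 4

Answer: 4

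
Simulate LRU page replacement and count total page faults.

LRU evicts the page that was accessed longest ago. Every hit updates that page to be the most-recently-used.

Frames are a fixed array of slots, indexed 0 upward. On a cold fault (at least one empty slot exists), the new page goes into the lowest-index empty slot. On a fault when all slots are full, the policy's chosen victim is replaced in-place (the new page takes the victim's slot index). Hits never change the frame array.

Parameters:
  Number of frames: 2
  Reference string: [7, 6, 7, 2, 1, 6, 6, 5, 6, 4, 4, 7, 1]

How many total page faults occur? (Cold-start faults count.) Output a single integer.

Step 0: ref 7 → FAULT, frames=[7,-]
Step 1: ref 6 → FAULT, frames=[7,6]
Step 2: ref 7 → HIT, frames=[7,6]
Step 3: ref 2 → FAULT (evict 6), frames=[7,2]
Step 4: ref 1 → FAULT (evict 7), frames=[1,2]
Step 5: ref 6 → FAULT (evict 2), frames=[1,6]
Step 6: ref 6 → HIT, frames=[1,6]
Step 7: ref 5 → FAULT (evict 1), frames=[5,6]
Step 8: ref 6 → HIT, frames=[5,6]
Step 9: ref 4 → FAULT (evict 5), frames=[4,6]
Step 10: ref 4 → HIT, frames=[4,6]
Step 11: ref 7 → FAULT (evict 6), frames=[4,7]
Step 12: ref 1 → FAULT (evict 4), frames=[1,7]
Total faults: 9

Answer: 9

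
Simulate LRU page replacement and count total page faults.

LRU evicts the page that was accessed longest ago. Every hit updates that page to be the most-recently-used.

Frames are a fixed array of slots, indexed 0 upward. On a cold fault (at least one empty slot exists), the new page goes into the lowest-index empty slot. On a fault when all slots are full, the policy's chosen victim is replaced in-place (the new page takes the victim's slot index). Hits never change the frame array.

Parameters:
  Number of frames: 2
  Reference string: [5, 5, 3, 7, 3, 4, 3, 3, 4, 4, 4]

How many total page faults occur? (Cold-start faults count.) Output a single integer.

Answer: 4

Derivation:
Step 0: ref 5 → FAULT, frames=[5,-]
Step 1: ref 5 → HIT, frames=[5,-]
Step 2: ref 3 → FAULT, frames=[5,3]
Step 3: ref 7 → FAULT (evict 5), frames=[7,3]
Step 4: ref 3 → HIT, frames=[7,3]
Step 5: ref 4 → FAULT (evict 7), frames=[4,3]
Step 6: ref 3 → HIT, frames=[4,3]
Step 7: ref 3 → HIT, frames=[4,3]
Step 8: ref 4 → HIT, frames=[4,3]
Step 9: ref 4 → HIT, frames=[4,3]
Step 10: ref 4 → HIT, frames=[4,3]
Total faults: 4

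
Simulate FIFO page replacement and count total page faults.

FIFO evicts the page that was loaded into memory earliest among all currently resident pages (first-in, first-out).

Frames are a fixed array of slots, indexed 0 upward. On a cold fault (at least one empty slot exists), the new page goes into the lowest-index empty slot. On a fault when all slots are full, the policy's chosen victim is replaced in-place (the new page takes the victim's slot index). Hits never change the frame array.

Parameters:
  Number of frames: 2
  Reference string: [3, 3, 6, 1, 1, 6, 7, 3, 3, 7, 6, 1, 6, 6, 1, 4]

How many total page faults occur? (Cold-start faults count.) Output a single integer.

Step 0: ref 3 → FAULT, frames=[3,-]
Step 1: ref 3 → HIT, frames=[3,-]
Step 2: ref 6 → FAULT, frames=[3,6]
Step 3: ref 1 → FAULT (evict 3), frames=[1,6]
Step 4: ref 1 → HIT, frames=[1,6]
Step 5: ref 6 → HIT, frames=[1,6]
Step 6: ref 7 → FAULT (evict 6), frames=[1,7]
Step 7: ref 3 → FAULT (evict 1), frames=[3,7]
Step 8: ref 3 → HIT, frames=[3,7]
Step 9: ref 7 → HIT, frames=[3,7]
Step 10: ref 6 → FAULT (evict 7), frames=[3,6]
Step 11: ref 1 → FAULT (evict 3), frames=[1,6]
Step 12: ref 6 → HIT, frames=[1,6]
Step 13: ref 6 → HIT, frames=[1,6]
Step 14: ref 1 → HIT, frames=[1,6]
Step 15: ref 4 → FAULT (evict 6), frames=[1,4]
Total faults: 8

Answer: 8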